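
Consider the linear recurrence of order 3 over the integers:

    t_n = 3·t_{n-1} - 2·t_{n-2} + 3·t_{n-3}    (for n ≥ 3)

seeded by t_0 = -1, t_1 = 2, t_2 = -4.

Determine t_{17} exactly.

-14092987

t_3 = 3·-4 + -2·2 + 3·-1 = -19
t_4 = 3·-19 + -2·-4 + 3·2 = -43
t_5 = 3·-43 + -2·-19 + 3·-4 = -103
t_6 = 3·-103 + -2·-43 + 3·-19 = -280
t_7 = 3·-280 + -2·-103 + 3·-43 = -763
t_8 = 3·-763 + -2·-280 + 3·-103 = -2038
t_9 = 3·-2038 + -2·-763 + 3·-280 = -5428
t_10 = 3·-5428 + -2·-2038 + 3·-763 = -14497
t_11 = 3·-14497 + -2·-5428 + 3·-2038 = -38749
t_12 = 3·-38749 + -2·-14497 + 3·-5428 = -103537
t_13 = 3·-103537 + -2·-38749 + 3·-14497 = -276604
t_14 = 3·-276604 + -2·-103537 + 3·-38749 = -738985
t_15 = 3·-738985 + -2·-276604 + 3·-103537 = -1974358
t_16 = 3·-1974358 + -2·-738985 + 3·-276604 = -5274916
t_17 = 3·-5274916 + -2·-1974358 + 3·-738985 = -14092987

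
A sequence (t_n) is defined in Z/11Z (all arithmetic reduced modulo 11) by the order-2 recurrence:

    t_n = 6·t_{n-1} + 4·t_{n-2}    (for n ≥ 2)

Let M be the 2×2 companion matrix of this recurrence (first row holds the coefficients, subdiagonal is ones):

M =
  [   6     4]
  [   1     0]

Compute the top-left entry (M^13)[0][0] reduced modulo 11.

9

(M^13)[0][0] is the top entry after applying M 13 times to the unit state (1, 0). Equivalently it is h_{14} for the auxiliary sequence (h_n) obeying the same recurrence with h_1 = 1 and h_i = 0 for 0 ≤ i < 1:
h_2 = 6·1 + 4·0 = 6
h_3 = 6·6 + 4·1 = 7
h_4 = 6·7 + 4·6 = 0
h_5 = 6·0 + 4·7 = 6
h_6 = 6·6 + 4·0 = 3
h_7 = 6·3 + 4·6 = 9
h_8 = 6·9 + 4·3 = 0
h_9 = 6·0 + 4·9 = 3
h_10 = 6·3 + 4·0 = 7
h_11 = 6·7 + 4·3 = 10
h_12 = 6·10 + 4·7 = 0
h_13 = 6·0 + 4·10 = 7
h_14 = 6·7 + 4·0 = 9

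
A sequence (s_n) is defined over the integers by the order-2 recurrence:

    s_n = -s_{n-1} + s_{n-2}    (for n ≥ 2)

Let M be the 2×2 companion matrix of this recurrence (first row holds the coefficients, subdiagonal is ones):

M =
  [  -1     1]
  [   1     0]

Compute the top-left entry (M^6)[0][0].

13

(M^6)[0][0] is the top entry after applying M 6 times to the unit state (1, 0). Equivalently it is h_{7} for the auxiliary sequence (h_n) obeying the same recurrence with h_1 = 1 and h_i = 0 for 0 ≤ i < 1:
h_2 = -1·1 + 1·0 = -1
h_3 = -1·-1 + 1·1 = 2
h_4 = -1·2 + 1·-1 = -3
h_5 = -1·-3 + 1·2 = 5
h_6 = -1·5 + 1·-3 = -8
h_7 = -1·-8 + 1·5 = 13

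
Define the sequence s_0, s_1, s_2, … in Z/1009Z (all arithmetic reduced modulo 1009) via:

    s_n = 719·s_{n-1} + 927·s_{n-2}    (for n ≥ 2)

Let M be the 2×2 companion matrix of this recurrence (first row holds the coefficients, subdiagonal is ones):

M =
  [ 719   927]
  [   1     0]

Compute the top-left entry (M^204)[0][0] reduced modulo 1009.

897

(M^204)[0][0] is the top entry after applying M 204 times to the unit state (1, 0). Equivalently it is h_{205} for the auxiliary sequence (h_n) obeying the same recurrence with h_1 = 1 and h_i = 0 for 0 ≤ i < 1:
h_2 = 719·1 + 927·0 = 719
h_3 = 719·719 + 927·1 = 271
h_4 = 719·271 + 927·719 = 685
h_5 = 719·685 + 927·271 = 99
h_6 = 719·99 + 927·685 = 885
h_7 = 719·885 + 927·99 = 599
Continuing the recurrence:
  h_8 = 925;  h_9 = 467;  h_10 = 610;  h_11 = 732;  h_12 = 40;  h_13 = 15
  h_14 = 442;  h_15 = 751;  h_16 = 234;  h_17 = 719;  h_18 = 336;  h_19 = 1006
  h_20 = 561;  h_21 = 5;  h_22 = 980;  h_23 = 937;  h_24 = 51;  h_25 = 195
  h_26 = 817;  h_27 = 339;  h_28 = 172;  h_29 = 15;  h_30 = 717;  h_31 = 712
  h_32 = 93;  h_33 = 411;  h_34 = 318;  h_35 = 203;  h_36 = 819;  h_37 = 112
  h_38 = 253;  h_39 = 184;  h_40 = 560;  h_41 = 96;  h_42 = 906;  h_43 = 809
  h_44 = 861;  h_45 = 798;  h_46 = 678;  h_47 = 284;  h_48 = 277;  h_49 = 309
  h_50 = 684;  h_51 = 300;  h_52 = 190;  h_53 = 11;  h_54 = 401;  h_55 = 861
  h_56 = 957;  h_57 = 982;  h_58 = 995;  h_59 = 220;  h_60 = 915;  h_61 = 139
  h_62 = 695;  h_63 = 960;  h_64 = 607;  h_65 = 527;  h_66 = 205;  h_67 = 254
  h_68 = 340;  h_69 = 643;  h_70 = 567;  h_71 = 788;  h_72 = 443;  h_73 = 642
  h_74 = 483;  h_75 = 5;  h_76 = 313;  h_77 = 639;  h_78 = 914;  h_79 = 377
  h_80 = 369;  h_81 = 309;  h_82 = 203;  h_83 = 548;  h_84 = 0;  h_85 = 469
  h_86 = 205;  h_87 = 974;  h_88 = 403;  h_89 = 17;  h_90 = 366;  h_91 = 429
  h_92 = 964;  h_93 = 70;  h_94 = 543;  h_95 = 248;  h_96 = 598;  h_97 = 981
  h_98 = 453;  h_99 = 78;  h_100 = 774;  h_101 = 205;  h_102 = 180;  h_103 = 611
  h_104 = 769;  h_105 = 327;  h_106 = 525;  h_107 = 538;  h_108 = 712;  h_109 = 645
  h_110 = 762;  h_111 = 578;  h_112 = 957;  h_113 = 981;  h_114 = 276;  h_115 = 958
  h_116 = 230;  h_117 = 40;  h_118 = 819;  h_119 = 361;  h_120 = 691;  h_121 = 60
  h_122 = 604;  h_123 = 531;  h_124 = 300;  h_125 = 628;  h_126 = 125;  h_127 = 37
  h_128 = 209;  h_129 = 932;  h_130 = 147;  h_131 = 8;  h_132 = 761;  h_133 = 634
  h_134 = 943;  h_135 = 449;  h_136 = 318;  h_137 = 114;  h_138 = 395;  h_139 = 209
  h_140 = 837;  h_141 = 454;  h_142 = 497;  h_143 = 262;  h_144 = 310;  h_145 = 615
  h_146 = 48;  h_147 = 226;  h_148 = 145;  h_149 = 967;  h_150 = 290;  h_151 = 64
  h_152 = 38;  h_153 = 885;  h_154 = 556;  h_155 = 278;  h_156 = 922;  h_157 = 416
  h_158 = 511;  h_159 = 327;  h_160 = 492;  h_161 = 18;  h_162 = 850;  h_163 = 238
  h_164 = 522;  h_165 = 634;  h_166 = 361;  h_167 = 726;  h_168 = 0;  h_169 = 1008
  h_170 = 290;  h_171 = 738;  h_172 = 324;  h_173 = 910;  h_174 = 124;  h_175 = 410
  h_176 = 84;  h_177 = 542;  h_178 = 399;  h_179 = 277;  h_180 = 969;  h_181 = 994
  h_182 = 567;  h_183 = 258;  h_184 = 775;  h_185 = 290;  h_186 = 673;  h_187 = 3
  h_188 = 448;  h_189 = 1004;  h_190 = 29;  h_191 = 72;  h_192 = 958;  h_193 = 814
  h_194 = 192;  h_195 = 670;  h_196 = 837;  h_197 = 994;  h_198 = 292;  h_199 = 297
  h_200 = 916;  h_201 = 598;  h_202 = 691;  h_203 = 806
h_204 = 719·806 + 927·691 = 190
h_205 = 719·190 + 927·806 = 897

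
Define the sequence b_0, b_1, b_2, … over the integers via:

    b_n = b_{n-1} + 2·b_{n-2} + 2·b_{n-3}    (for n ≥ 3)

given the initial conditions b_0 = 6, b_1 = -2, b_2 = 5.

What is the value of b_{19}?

5034547

b_3 = 1·5 + 2·-2 + 2·6 = 13
b_4 = 1·13 + 2·5 + 2·-2 = 19
b_5 = 1·19 + 2·13 + 2·5 = 55
b_6 = 1·55 + 2·19 + 2·13 = 119
b_7 = 1·119 + 2·55 + 2·19 = 267
b_8 = 1·267 + 2·119 + 2·55 = 615
b_9 = 1·615 + 2·267 + 2·119 = 1387
b_10 = 1·1387 + 2·615 + 2·267 = 3151
b_11 = 1·3151 + 2·1387 + 2·615 = 7155
b_12 = 1·7155 + 2·3151 + 2·1387 = 16231
b_13 = 1·16231 + 2·7155 + 2·3151 = 36843
b_14 = 1·36843 + 2·16231 + 2·7155 = 83615
b_15 = 1·83615 + 2·36843 + 2·16231 = 189763
b_16 = 1·189763 + 2·83615 + 2·36843 = 430679
b_17 = 1·430679 + 2·189763 + 2·83615 = 977435
b_18 = 1·977435 + 2·430679 + 2·189763 = 2218319
b_19 = 1·2218319 + 2·977435 + 2·430679 = 5034547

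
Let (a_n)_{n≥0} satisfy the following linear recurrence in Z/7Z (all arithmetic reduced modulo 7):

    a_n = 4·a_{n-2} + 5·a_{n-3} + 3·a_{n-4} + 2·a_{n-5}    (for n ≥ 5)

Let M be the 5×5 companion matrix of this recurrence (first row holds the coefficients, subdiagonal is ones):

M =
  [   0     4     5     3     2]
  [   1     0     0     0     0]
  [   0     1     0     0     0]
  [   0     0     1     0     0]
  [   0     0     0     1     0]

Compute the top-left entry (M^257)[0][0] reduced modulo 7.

2

(M^257)[0][0] is the top entry after applying M 257 times to the unit state (1, 0, 0, 0, 0). Equivalently it is h_{261} for the auxiliary sequence (h_n) obeying the same recurrence with h_4 = 1 and h_i = 0 for 0 ≤ i < 4:
h_5 = 0·1 + 4·0 + 5·0 + 3·0 + 2·0 = 0
h_6 = 0·0 + 4·1 + 5·0 + 3·0 + 2·0 = 4
h_7 = 0·4 + 4·0 + 5·1 + 3·0 + 2·0 = 5
h_8 = 0·5 + 4·4 + 5·0 + 3·1 + 2·0 = 5
h_9 = 0·5 + 4·5 + 5·4 + 3·0 + 2·1 = 0
h_10 = 0·0 + 4·5 + 5·5 + 3·4 + 2·0 = 1
h_11 = 0·1 + 4·0 + 5·5 + 3·5 + 2·4 = 6
h_12 = 0·6 + 4·1 + 5·0 + 3·5 + 2·5 = 1
h_13 = 0·1 + 4·6 + 5·1 + 3·0 + 2·5 = 4
h_14 = 0·4 + 4·1 + 5·6 + 3·1 + 2·0 = 2
h_15 = 0·2 + 4·4 + 5·1 + 3·6 + 2·1 = 6
h_16 = 0·6 + 4·2 + 5·4 + 3·1 + 2·6 = 1
h_17 = 0·1 + 4·6 + 5·2 + 3·4 + 2·1 = 6
h_18 = 0·6 + 4·1 + 5·6 + 3·2 + 2·4 = 6
h_19 = 0·6 + 4·6 + 5·1 + 3·6 + 2·2 = 2
h_20 = 0·2 + 4·6 + 5·6 + 3·1 + 2·6 = 6
h_21 = 0·6 + 4·2 + 5·6 + 3·6 + 2·1 = 2
h_22 = 0·2 + 4·6 + 5·2 + 3·6 + 2·6 = 1
h_23 = 0·1 + 4·2 + 5·6 + 3·2 + 2·6 = 0
h_24 = 0·0 + 4·1 + 5·2 + 3·6 + 2·2 = 1
h_25 = 0·1 + 4·0 + 5·1 + 3·2 + 2·6 = 2
h_26 = 0·2 + 4·1 + 5·0 + 3·1 + 2·2 = 4
h_27 = 0·4 + 4·2 + 5·1 + 3·0 + 2·1 = 1
h_28 = 0·1 + 4·4 + 5·2 + 3·1 + 2·0 = 1
h_29 = 0·1 + 4·1 + 5·4 + 3·2 + 2·1 = 4
h_30 = 0·4 + 4·1 + 5·1 + 3·4 + 2·2 = 4
h_31 = 0·4 + 4·4 + 5·1 + 3·1 + 2·4 = 4
h_32 = 0·4 + 4·4 + 5·4 + 3·1 + 2·1 = 6
h_33 = 0·6 + 4·4 + 5·4 + 3·4 + 2·1 = 1
h_34 = 0·1 + 4·6 + 5·4 + 3·4 + 2·4 = 1
h_35 = 0·1 + 4·1 + 5·6 + 3·4 + 2·4 = 5
h_36 = 0·5 + 4·1 + 5·1 + 3·6 + 2·4 = 0
h_37 = 0·0 + 4·5 + 5·1 + 3·1 + 2·6 = 5
h_38 = 0·5 + 4·0 + 5·5 + 3·1 + 2·1 = 2
h_39 = 0·2 + 4·5 + 5·0 + 3·5 + 2·1 = 2
h_40 = 0·2 + 4·2 + 5·5 + 3·0 + 2·5 = 1
h_41 = 0·1 + 4·2 + 5·2 + 3·5 + 2·0 = 5
h_42 = 0·5 + 4·1 + 5·2 + 3·2 + 2·5 = 2
h_43 = 0·2 + 4·5 + 5·1 + 3·2 + 2·2 = 0
h_44 = 0·0 + 4·2 + 5·5 + 3·1 + 2·2 = 5
h_45 = 0·5 + 4·0 + 5·2 + 3·5 + 2·1 = 6
h_46 = 0·6 + 4·5 + 5·0 + 3·2 + 2·5 = 1
h_47 = 0·1 + 4·6 + 5·5 + 3·0 + 2·2 = 4
h_48 = 0·4 + 4·1 + 5·6 + 3·5 + 2·0 = 0
h_49 = 0·0 + 4·4 + 5·1 + 3·6 + 2·5 = 0
h_50 = 0·0 + 4·0 + 5·4 + 3·1 + 2·6 = 0
h_51 = 0·0 + 4·0 + 5·0 + 3·4 + 2·1 = 0
h_52 = 0·0 + 4·0 + 5·0 + 3·0 + 2·4 = 1
(h_48, h_49, h_50, h_51, h_52) = (0, 0, 0, 0, 1) = (h_0, h_1, h_2, h_3, h_4), so the sequence has period 48.
261 ≡ 21 (mod 48), hence h_261 = h_21 = 2.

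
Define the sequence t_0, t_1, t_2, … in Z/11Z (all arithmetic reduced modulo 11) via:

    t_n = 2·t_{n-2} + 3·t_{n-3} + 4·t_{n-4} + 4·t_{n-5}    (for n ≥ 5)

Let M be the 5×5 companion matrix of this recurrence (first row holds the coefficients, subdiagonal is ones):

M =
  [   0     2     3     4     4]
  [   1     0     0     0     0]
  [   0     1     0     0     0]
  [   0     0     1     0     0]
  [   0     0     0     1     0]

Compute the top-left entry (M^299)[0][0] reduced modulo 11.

7

(M^299)[0][0] is the top entry after applying M 299 times to the unit state (1, 0, 0, 0, 0). Equivalently it is h_{303} for the auxiliary sequence (h_n) obeying the same recurrence with h_4 = 1 and h_i = 0 for 0 ≤ i < 4:
h_5 = 0·1 + 2·0 + 3·0 + 4·0 + 4·0 = 0
h_6 = 0·0 + 2·1 + 3·0 + 4·0 + 4·0 = 2
h_7 = 0·2 + 2·0 + 3·1 + 4·0 + 4·0 = 3
h_8 = 0·3 + 2·2 + 3·0 + 4·1 + 4·0 = 8
h_9 = 0·8 + 2·3 + 3·2 + 4·0 + 4·1 = 5
h_10 = 0·5 + 2·8 + 3·3 + 4·2 + 4·0 = 0
Continuing the recurrence:
  h_11 = 10;  h_12 = 4;  h_13 = 6;  h_14 = 3;  h_15 = 9;  h_16 = 3
  h_17 = 1;  h_18 = 3;  h_19 = 4;  h_20 = 2;  h_21 = 0;  h_22 = 10
  h_23 = 1;  h_24 = 0;  h_25 = 7;  h_26 = 10;  h_27 = 3;  h_28 = 1
  h_29 = 9;  h_30 = 2;  h_31 = 7;  h_32 = 3;  h_33 = 5;  h_34 = 5
  h_35 = 0;  h_36 = 10;  h_37 = 3;  h_38 = 5;  h_39 = 1;  h_40 = 4
  h_41 = 3;  h_42 = 10;  h_43 = 9;  h_44 = 5;  h_45 = 10;  h_46 = 1
  h_47 = 1;  h_48 = 0;  h_49 = 10;  h_50 = 3;  h_51 = 6;  h_52 = 7
  h_53 = 6;  h_54 = 7;  h_55 = 3;  h_56 = 7;  h_57 = 2;  h_58 = 9
  h_59 = 10;  h_60 = 9;  h_61 = 6;  h_62 = 4;  h_63 = 5;  h_64 = 3
  h_65 = 5;  h_66 = 6;  h_67 = 0;  h_68 = 4;  h_69 = 6;  h_70 = 8
  h_71 = 4;  h_72 = 6;  h_73 = 6;  h_74 = 3;  h_75 = 1;  h_76 = 9
  h_77 = 4;  h_78 = 2;  h_79 = 7;  h_80 = 1;  h_81 = 6;  h_82 = 3
  h_83 = 7;  h_84 = 1;  h_85 = 7;  h_86 = 4;  h_87 = 2;  h_88 = 6
  h_89 = 4;  h_90 = 7;  h_91 = 6;  h_92 = 3;  h_93 = 7;  h_94 = 2
  h_95 = 9;  h_96 = 6;  h_97 = 9;  h_98 = 9;  h_99 = 3;  h_100 = 6
  h_101 = 5;  h_102 = 5;  h_103 = 10;  h_104 = 6;  h_105 = 2;  h_106 = 5
  h_107 = 5;  h_108 = 3;  h_109 = 2;  h_110 = 5;  h_111 = 9;  h_112 = 4
  h_113 = 9;  h_114 = 8;  h_115 = 9;  h_116 = 7;  h_117 = 6;  h_118 = 10
  h_119 = 2;  h_120 = 3;  h_121 = 9;  h_122 = 10;  h_123 = 9;  h_124 = 1
  h_125 = 8;  h_126 = 6;  h_127 = 7;  h_128 = 10;  h_129 = 2;  h_130 = 9
  h_131 = 9;  h_132 = 4;  h_133 = 5;  h_134 = 2;  h_135 = 6;  h_136 = 5
  h_137 = 10;  h_138 = 1;  h_139 = 1;  h_140 = 10;  h_141 = 10;  h_142 = 1
  h_143 = 3;  h_144 = 10;  h_145 = 1;  h_146 = 7;  h_147 = 4;  h_148 = 3
  h_149 = 7;  h_150 = 6;  h_151 = 1;  h_152 = 6;  h_153 = 5;  h_154 = 1
  h_155 = 1;  h_156 = 1;  h_157 = 5;  h_158 = 7;  h_159 = 10;  h_160 = 4
  h_161 = 10;  h_162 = 9;  h_163 = 1;  h_164 = 5;  h_165 = 8;  h_166 = 1
  h_167 = 5;  h_168 = 6;  h_169 = 10;  h_170 = 8;  h_171 = 7;  h_172 = 2
  h_173 = 3;  h_174 = 9;  h_175 = 6;  h_176 = 8;  h_177 = 4;  h_178 = 5
  h_179 = 4;  h_180 = 1;  h_181 = 5;  h_182 = 6;  h_183 = 5;  h_184 = 3
  h_185 = 8;  h_186 = 10;  h_187 = 3;  h_188 = 10;  h_189 = 3;  h_190 = 2
  h_191 = 0;  h_192 = 10;  h_193 = 3;  h_194 = 7;  h_195 = 0;  h_196 = 8
  h_197 = 7;  h_198 = 1;  h_199 = 0;  h_200 = 0;  h_201 = 8;  h_202 = 10
  h_203 = 9;  h_204 = 0;  h_205 = 3;  h_206 = 0;  h_207 = 5;  h_208 = 1
  h_209 = 0;  h_210 = 7;  h_211 = 1;  h_212 = 5;  h_213 = 5;  h_214 = 8
  h_215 = 2;  h_216 = 0;  h_217 = 2;  h_218 = 3;  h_219 = 0;  h_220 = 9
  h_221 = 6;  h_222 = 5;  h_223 = 7;  h_224 = 9;  h_225 = 1;  h_226 = 6
  h_227 = 0;  h_228 = 2;  h_229 = 3;  h_230 = 10;  h_231 = 3;  h_232 = 4
  h_233 = 1;  h_234 = 3;  h_235 = 0;  h_236 = 4;  h_237 = 7;  h_238 = 2
  h_239 = 5;  h_240 = 8;  h_241 = 5;  h_242 = 1;  h_243 = 7;  h_244 = 3
  h_245 = 3;  h_246 = 7;  h_247 = 3;  h_248 = 8;  h_249 = 7;  h_250 = 10
  h_251 = 1;  h_252 = 8;  h_253 = 4;  h_254 = 10;  h_255 = 10;  h_256 = 2
  h_257 = 10;  h_258 = 2;  h_259 = 7;  h_260 = 5;  h_261 = 2;  h_262 = 2
  h_263 = 0;  h_264 = 3;  h_265 = 1;  h_266 = 0;  h_267 = 8;  h_268 = 4
  h_269 = 10;  h_270 = 3;  h_271 = 9;  h_272 = 7;  h_273 = 6;  h_274 = 5
  h_275 = 4;  h_276 = 4;  h_277 = 9;  h_278 = 9;  h_279 = 0;  h_280 = 0
  h_281 = 2;  h_282 = 6;  h_283 = 7;  h_284 = 7;  h_285 = 7;  h_286 = 1
  h_287 = 10;  h_288 = 2;  h_289 = 2;  h_290 = 0;  h_291 = 10;  h_292 = 10
  h_293 = 3;  h_294 = 3;  h_295 = 10;  h_296 = 7;  h_297 = 4;  h_298 = 2
  h_299 = 4;  h_300 = 7;  h_301 = 3
h_302 = 0·3 + 2·7 + 3·4 + 4·2 + 4·4 = 6
h_303 = 0·6 + 2·3 + 3·7 + 4·4 + 4·2 = 7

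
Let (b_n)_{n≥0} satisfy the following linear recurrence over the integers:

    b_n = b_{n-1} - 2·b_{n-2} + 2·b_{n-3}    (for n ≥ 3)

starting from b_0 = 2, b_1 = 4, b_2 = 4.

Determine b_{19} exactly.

-680

b_3 = 1·4 + -2·4 + 2·2 = 0
b_4 = 1·0 + -2·4 + 2·4 = 0
b_5 = 1·0 + -2·0 + 2·4 = 8
b_6 = 1·8 + -2·0 + 2·0 = 8
b_7 = 1·8 + -2·8 + 2·0 = -8
b_8 = 1·-8 + -2·8 + 2·8 = -8
b_9 = 1·-8 + -2·-8 + 2·8 = 24
b_10 = 1·24 + -2·-8 + 2·-8 = 24
b_11 = 1·24 + -2·24 + 2·-8 = -40
b_12 = 1·-40 + -2·24 + 2·24 = -40
b_13 = 1·-40 + -2·-40 + 2·24 = 88
b_14 = 1·88 + -2·-40 + 2·-40 = 88
b_15 = 1·88 + -2·88 + 2·-40 = -168
b_16 = 1·-168 + -2·88 + 2·88 = -168
b_17 = 1·-168 + -2·-168 + 2·88 = 344
b_18 = 1·344 + -2·-168 + 2·-168 = 344
b_19 = 1·344 + -2·344 + 2·-168 = -680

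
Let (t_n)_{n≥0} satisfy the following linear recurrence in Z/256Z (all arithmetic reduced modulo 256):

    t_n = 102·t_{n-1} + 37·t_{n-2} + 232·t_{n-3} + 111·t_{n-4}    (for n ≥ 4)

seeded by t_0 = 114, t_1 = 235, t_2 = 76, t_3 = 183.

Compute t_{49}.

27

t_4 = 102·183 + 37·76 + 232·235 + 111·114 = 76
t_5 = 102·76 + 37·183 + 232·76 + 111·235 = 128
t_6 = 102·128 + 37·76 + 232·183 + 111·76 = 200
t_7 = 102·200 + 37·128 + 232·76 + 111·183 = 105
t_8 = 102·105 + 37·200 + 232·128 + 111·76 = 178
t_9 = 102·178 + 37·105 + 232·200 + 111·128 = 217
t_10 = 102·217 + 37·178 + 232·105 + 111·200 = 16
t_11 = 102·16 + 37·217 + 232·178 + 111·105 = 148
t_12 = 102·148 + 37·16 + 232·217 + 111·178 = 30
t_13 = 102·30 + 37·148 + 232·16 + 111·217 = 239
t_14 = 102·239 + 37·30 + 232·148 + 111·16 = 160
t_15 = 102·160 + 37·239 + 232·30 + 111·148 = 167
t_16 = 102·167 + 37·160 + 232·239 + 111·30 = 68
t_17 = 102·68 + 37·167 + 232·160 + 111·239 = 220
t_18 = 102·220 + 37·68 + 232·167 + 111·160 = 52
t_19 = 102·52 + 37·220 + 232·68 + 111·167 = 141
t_20 = 102·141 + 37·52 + 232·220 + 111·68 = 142
t_21 = 102·142 + 37·141 + 232·52 + 111·220 = 121
t_22 = 102·121 + 37·142 + 232·141 + 111·52 = 16
t_23 = 102·16 + 37·121 + 232·142 + 111·141 = 176
t_24 = 102·176 + 37·16 + 232·121 + 111·142 = 170
t_25 = 102·170 + 37·176 + 232·16 + 111·121 = 35
t_26 = 102·35 + 37·170 + 232·176 + 111·16 = 244
t_27 = 102·244 + 37·35 + 232·170 + 111·176 = 167
t_28 = 102·167 + 37·244 + 232·35 + 111·170 = 60
t_29 = 102·60 + 37·167 + 232·244 + 111·35 = 88
t_30 = 102·88 + 37·60 + 232·167 + 111·244 = 224
t_31 = 102·224 + 37·88 + 232·60 + 111·167 = 193
t_32 = 102·193 + 37·224 + 232·88 + 111·60 = 10
t_33 = 102·10 + 37·193 + 232·224 + 111·88 = 9
t_34 = 102·9 + 37·10 + 232·193 + 111·224 = 16
t_35 = 102·16 + 37·9 + 232·10 + 111·193 = 108
t_36 = 102·108 + 37·16 + 232·9 + 111·10 = 214
t_37 = 102·214 + 37·108 + 232·16 + 111·9 = 71
t_38 = 102·71 + 37·214 + 232·108 + 111·16 = 8
t_39 = 102·8 + 37·71 + 232·214 + 111·108 = 55
t_40 = 102·55 + 37·8 + 232·71 + 111·214 = 52
t_41 = 102·52 + 37·55 + 232·8 + 111·71 = 180
t_42 = 102·180 + 37·52 + 232·55 + 111·8 = 140
t_43 = 102·140 + 37·180 + 232·52 + 111·55 = 197
t_44 = 102·197 + 37·140 + 232·180 + 111·52 = 102
t_45 = 102·102 + 37·197 + 232·140 + 111·180 = 9
t_46 = 102·9 + 37·102 + 232·197 + 111·140 = 144
t_47 = 102·144 + 37·9 + 232·102 + 111·197 = 136
t_48 = 102·136 + 37·144 + 232·9 + 111·102 = 98
t_49 = 102·98 + 37·136 + 232·144 + 111·9 = 27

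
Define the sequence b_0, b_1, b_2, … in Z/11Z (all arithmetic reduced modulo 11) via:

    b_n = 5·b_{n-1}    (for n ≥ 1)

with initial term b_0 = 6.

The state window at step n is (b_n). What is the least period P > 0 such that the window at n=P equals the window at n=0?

5

n=0: window = (6)
n=1: window = (8)
n=2: window = (7)
n=3: window = (2)
n=4: window = (10)
n=5: window = (6)
window at n=5 equals window at n=0 → period = 5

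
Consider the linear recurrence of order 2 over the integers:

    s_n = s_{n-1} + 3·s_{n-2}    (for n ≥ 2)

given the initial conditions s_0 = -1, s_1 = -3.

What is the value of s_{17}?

-1718142

s_2 = 1·-3 + 3·-1 = -6
s_3 = 1·-6 + 3·-3 = -15
s_4 = 1·-15 + 3·-6 = -33
s_5 = 1·-33 + 3·-15 = -78
s_6 = 1·-78 + 3·-33 = -177
s_7 = 1·-177 + 3·-78 = -411
s_8 = 1·-411 + 3·-177 = -942
s_9 = 1·-942 + 3·-411 = -2175
s_10 = 1·-2175 + 3·-942 = -5001
s_11 = 1·-5001 + 3·-2175 = -11526
s_12 = 1·-11526 + 3·-5001 = -26529
s_13 = 1·-26529 + 3·-11526 = -61107
s_14 = 1·-61107 + 3·-26529 = -140694
s_15 = 1·-140694 + 3·-61107 = -324015
s_16 = 1·-324015 + 3·-140694 = -746097
s_17 = 1·-746097 + 3·-324015 = -1718142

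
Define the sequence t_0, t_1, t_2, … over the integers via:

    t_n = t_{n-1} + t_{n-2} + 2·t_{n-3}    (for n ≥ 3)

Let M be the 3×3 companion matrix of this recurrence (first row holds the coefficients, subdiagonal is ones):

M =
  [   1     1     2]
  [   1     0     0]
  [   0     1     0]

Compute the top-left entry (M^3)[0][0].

5

(M^3)[0][0] is the top entry after applying M 3 times to the unit state (1, 0, 0). Equivalently it is h_{5} for the auxiliary sequence (h_n) obeying the same recurrence with h_2 = 1 and h_i = 0 for 0 ≤ i < 2:
h_3 = 1·1 + 1·0 + 2·0 = 1
h_4 = 1·1 + 1·1 + 2·0 = 2
h_5 = 1·2 + 1·1 + 2·1 = 5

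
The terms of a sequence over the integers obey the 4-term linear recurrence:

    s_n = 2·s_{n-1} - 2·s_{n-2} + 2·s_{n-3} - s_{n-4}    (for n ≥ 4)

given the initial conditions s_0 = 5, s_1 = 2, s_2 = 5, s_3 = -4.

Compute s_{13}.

s_4 = 2·-4 + -2·5 + 2·2 + -1·5 = -19
s_5 = 2·-19 + -2·-4 + 2·5 + -1·2 = -22
s_6 = 2·-22 + -2·-19 + 2·-4 + -1·5 = -19
s_7 = 2·-19 + -2·-22 + 2·-19 + -1·-4 = -28
s_8 = 2·-28 + -2·-19 + 2·-22 + -1·-19 = -43
s_9 = 2·-43 + -2·-28 + 2·-19 + -1·-22 = -46
s_10 = 2·-46 + -2·-43 + 2·-28 + -1·-19 = -43
s_11 = 2·-43 + -2·-46 + 2·-43 + -1·-28 = -52
s_12 = 2·-52 + -2·-43 + 2·-46 + -1·-43 = -67
s_13 = 2·-67 + -2·-52 + 2·-43 + -1·-46 = -70

-70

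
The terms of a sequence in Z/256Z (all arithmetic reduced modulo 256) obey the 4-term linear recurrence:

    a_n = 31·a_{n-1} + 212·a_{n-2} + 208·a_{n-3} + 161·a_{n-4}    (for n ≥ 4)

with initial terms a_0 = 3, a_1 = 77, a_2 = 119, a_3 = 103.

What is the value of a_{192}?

a_4 = 31·103 + 212·119 + 208·77 + 161·3 = 120
a_5 = 31·120 + 212·103 + 208·119 + 161·77 = 241
a_6 = 31·241 + 212·120 + 208·103 + 161·119 = 22
a_7 = 31·22 + 212·241 + 208·120 + 161·103 = 133
a_8 = 31·133 + 212·22 + 208·241 + 161·120 = 155
a_9 = 31·155 + 212·133 + 208·22 + 161·241 = 90
Continuing the recurrence:
  a_10 = 40;  a_11 = 245;  a_12 = 102;  a_13 = 88;  a_14 = 88;  a_15 = 125
  a_16 = 169;  a_17 = 211;  a_18 = 105;  a_19 = 96;  a_20 = 77;  a_21 = 214
  a_22 = 183;  a_23 = 81;  a_24 = 168;  a_25 = 178;  a_26 = 149;  a_27 = 228
  a_28 = 72;  a_29 = 138;  a_30 = 75;  a_31 = 65;  a_32 = 99;  a_33 = 139
  a_34 = 204;  a_35 = 33;  a_36 = 34;  a_37 = 157;  a_38 = 71;  a_39 = 254
  a_40 = 128;  a_41 = 69;  a_42 = 98;  a_43 = 192;  a_44 = 248;  a_45 = 13
  a_46 = 149;  a_47 = 15;  a_48 = 189;  a_49 = 140;  a_50 = 93;  a_51 = 50
  a_52 = 175;  a_53 = 53;  a_54 = 116;  a_55 = 146;  a_56 = 221;  a_57 = 64
  a_58 = 88;  a_59 = 10;  a_60 = 19;  a_61 = 85;  a_62 = 127;  a_63 = 127
  a_64 = 144;  a_65 = 65;  a_66 = 46;  a_67 = 69;  a_68 = 211;  a_69 = 242
  a_70 = 8;  a_71 = 53;  a_72 = 94;  a_73 = 248;  a_74 = 248;  a_75 = 29
  a_76 = 129;  a_77 = 27;  a_78 = 161;  a_79 = 232;  a_80 = 125;  a_81 = 14
  a_82 = 247;  a_83 = 249;  a_84 = 176;  a_85 = 2;  a_86 = 165;  a_87 = 60
  a_88 = 56;  a_89 = 202;  a_90 = 91;  a_91 = 137;  a_92 = 75;  a_93 = 131
  a_94 = 132;  a_95 = 145;  a_96 = 122;  a_97 = 125;  a_98 = 255;  a_99 = 182
  a_100 = 128;  a_101 = 5;  a_102 = 218;  a_103 = 0;  a_104 = 24;  a_105 = 45
  a_106 = 109;  a_107 = 247;  a_108 = 213;  a_109 = 52;  a_110 = 237;  a_111 = 42
  a_112 = 143;  a_113 = 93;  a_114 = 220;  a_115 = 66;  a_116 = 173;  a_117 = 216
  a_118 = 104;  a_119 = 138;  a_120 = 35;  a_121 = 221;  a_122 = 71;  a_123 = 215
  a_124 = 104;  a_125 = 81;  a_126 = 70;  a_127 = 69;  a_128 = 139;  a_129 = 202
  a_130 = 168;  a_131 = 245;  a_132 = 86;  a_133 = 216;  a_134 = 24;  a_135 = 189
  a_136 = 89;  a_137 = 163;  a_138 = 25;  a_139 = 48;  a_140 = 237;  a_141 = 70
  a_142 = 119;  a_143 = 33;  a_144 = 120;  a_145 = 146;  a_146 = 181;  a_147 = 20
  a_148 = 104;  a_149 = 10;  a_150 = 107;  a_151 = 81;  a_152 = 243;  a_153 = 187
  a_154 = 252;  a_155 = 193;  a_156 = 210;  a_157 = 157;  a_158 = 55;  a_159 = 174
  a_160 = 64;  a_161 = 69;  a_162 = 82;  a_163 = 128;  a_164 = 184;  a_165 = 77
  a_166 = 69;  a_167 = 31;  a_168 = 45;  a_169 = 156;  a_170 = 189;  a_171 = 34
  a_172 = 175;  a_173 = 5;  a_174 = 4;  a_175 = 50;  a_176 = 125;  a_177 = 240
  a_178 = 184;  a_179 = 10;  a_180 = 51;  a_181 = 229;  a_182 = 207;  a_183 = 111
  a_184 = 0;  a_185 = 33;  a_186 = 94;  a_187 = 133;  a_188 = 195;  a_189 = 226
  a_190 = 8
a_191 = 31·8 + 212·226 + 208·195 + 161·133 = 53
a_192 = 31·53 + 212·8 + 208·226 + 161·195 = 78

78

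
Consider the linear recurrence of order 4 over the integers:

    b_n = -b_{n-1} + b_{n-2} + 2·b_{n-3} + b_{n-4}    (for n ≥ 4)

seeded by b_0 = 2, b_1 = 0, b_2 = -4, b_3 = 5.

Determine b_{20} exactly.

-81

b_4 = -1·5 + 1·-4 + 2·0 + 1·2 = -7
b_5 = -1·-7 + 1·5 + 2·-4 + 1·0 = 4
b_6 = -1·4 + 1·-7 + 2·5 + 1·-4 = -5
b_7 = -1·-5 + 1·4 + 2·-7 + 1·5 = 0
b_8 = -1·0 + 1·-5 + 2·4 + 1·-7 = -4
b_9 = -1·-4 + 1·0 + 2·-5 + 1·4 = -2
b_10 = -1·-2 + 1·-4 + 2·0 + 1·-5 = -7
b_11 = -1·-7 + 1·-2 + 2·-4 + 1·0 = -3
b_12 = -1·-3 + 1·-7 + 2·-2 + 1·-4 = -12
b_13 = -1·-12 + 1·-3 + 2·-7 + 1·-2 = -7
b_14 = -1·-7 + 1·-12 + 2·-3 + 1·-7 = -18
b_15 = -1·-18 + 1·-7 + 2·-12 + 1·-3 = -16
b_16 = -1·-16 + 1·-18 + 2·-7 + 1·-12 = -28
b_17 = -1·-28 + 1·-16 + 2·-18 + 1·-7 = -31
b_18 = -1·-31 + 1·-28 + 2·-16 + 1·-18 = -47
b_19 = -1·-47 + 1·-31 + 2·-28 + 1·-16 = -56
b_20 = -1·-56 + 1·-47 + 2·-31 + 1·-28 = -81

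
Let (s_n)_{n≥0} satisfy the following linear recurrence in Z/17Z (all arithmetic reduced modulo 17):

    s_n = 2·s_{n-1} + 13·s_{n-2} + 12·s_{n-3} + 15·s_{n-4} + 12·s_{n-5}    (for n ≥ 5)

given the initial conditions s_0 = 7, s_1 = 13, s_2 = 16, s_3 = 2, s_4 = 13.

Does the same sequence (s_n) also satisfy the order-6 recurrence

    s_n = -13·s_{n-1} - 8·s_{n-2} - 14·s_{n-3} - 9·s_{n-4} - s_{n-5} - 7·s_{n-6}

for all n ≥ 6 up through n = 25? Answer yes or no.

yes

Terms s_0..s_25: 7, 13, 16, 2, 13, 13, 3, 9, 7, 8, 8, 1, 7, 4, 4, 0, 13, 14, 16, 10, 13, 0, 0, 5, 2, 4
n=6: candidate gives 3, actual s_6 = 3 ✓
n=7: candidate gives 9, actual s_7 = 9 ✓
n=8: candidate gives 7, actual s_8 = 7 ✓
n=9: candidate gives 8, actual s_9 = 8 ✓
n=10: candidate gives 8, actual s_10 = 8 ✓
n=11: candidate gives 1, actual s_11 = 1 ✓
n=12: candidate gives 7, actual s_12 = 7 ✓
n=13: candidate gives 4, actual s_13 = 4 ✓
n=14: candidate gives 4, actual s_14 = 4 ✓
n=15: candidate gives 0, actual s_15 = 0 ✓
n=16: candidate gives 13, actual s_16 = 13 ✓
n=17: candidate gives 14, actual s_17 = 14 ✓
n=18: candidate gives 16, actual s_18 = 16 ✓
n=19: candidate gives 10, actual s_19 = 10 ✓
n=20: candidate gives 13, actual s_20 = 13 ✓
n=21: candidate gives 0, actual s_21 = 0 ✓
n=22: candidate gives 0, actual s_22 = 0 ✓
n=23: candidate gives 5, actual s_23 = 5 ✓
n=24: candidate gives 2, actual s_24 = 2 ✓
n=25: candidate gives 4, actual s_25 = 4 ✓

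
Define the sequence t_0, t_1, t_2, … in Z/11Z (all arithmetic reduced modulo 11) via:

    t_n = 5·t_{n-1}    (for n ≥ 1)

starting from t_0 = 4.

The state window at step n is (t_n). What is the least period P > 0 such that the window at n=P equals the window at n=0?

5

n=0: window = (4)
n=1: window = (9)
n=2: window = (1)
n=3: window = (5)
n=4: window = (3)
n=5: window = (4)
window at n=5 equals window at n=0 → period = 5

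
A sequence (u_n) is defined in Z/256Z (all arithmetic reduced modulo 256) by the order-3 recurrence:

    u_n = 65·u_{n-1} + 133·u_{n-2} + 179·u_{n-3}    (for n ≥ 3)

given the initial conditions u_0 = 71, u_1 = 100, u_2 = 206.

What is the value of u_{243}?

223

u_3 = 65·206 + 133·100 + 179·71 = 231
u_4 = 65·231 + 133·206 + 179·100 = 153
u_5 = 65·153 + 133·231 + 179·206 = 230
u_6 = 65·230 + 133·153 + 179·231 = 104
u_7 = 65·104 + 133·230 + 179·153 = 225
u_8 = 65·225 + 133·104 + 179·230 = 251
Continuing the recurrence:
  u_9 = 88;  u_10 = 18;  u_11 = 203;  u_12 = 109;  u_13 = 186;  u_14 = 204
  u_15 = 165;  u_16 = 239;  u_17 = 12;  u_18 = 150;  u_19 = 111;  u_20 = 129
  u_21 = 78;  u_22 = 112;  u_23 = 41;  u_24 = 35;  u_25 = 128;  u_26 = 90
  u_27 = 211;  u_28 = 213;  u_29 = 162;  u_30 = 84;  u_31 = 109;  u_32 = 151
  u_33 = 180;  u_34 = 94;  u_35 = 247;  u_36 = 105;  u_37 = 182;  u_38 = 120
  u_39 = 113;  u_40 = 75;  u_41 = 168;  u_42 = 162;  u_43 = 219;  u_44 = 61
  u_45 = 138;  u_46 = 220;  u_47 = 53;  u_48 = 63;  u_49 = 92;  u_50 = 38
  u_51 = 127;  u_52 = 81;  u_53 = 30;  u_54 = 128;  u_55 = 185;  u_56 = 115
  u_57 = 208;  u_58 = 234;  u_59 = 227;  u_60 = 165;  u_61 = 114;  u_62 = 100
  u_63 = 253;  u_64 = 231;  u_65 = 4;  u_66 = 238;  u_67 = 7;  u_68 = 57
  u_69 = 134;  u_70 = 136;  u_71 = 1;  u_72 = 155;  u_73 = 248;  u_74 = 50
  u_75 = 235;  u_76 = 13;  u_77 = 90;  u_78 = 236;  u_79 = 197;  u_80 = 143
  u_81 = 172;  u_82 = 182;  u_83 = 143;  u_84 = 33;  u_85 = 238;  u_86 = 144
  u_87 = 73;  u_88 = 195;  u_89 = 32;  u_90 = 122;  u_91 = 243;  u_92 = 117
  u_93 = 66;  u_94 = 116;  u_95 = 141;  u_96 = 55;  u_97 = 84;  u_98 = 126
  u_99 = 23;  u_100 = 9;  u_101 = 86;  u_102 = 152;  u_103 = 145;  u_104 = 235
  u_105 = 72;  u_106 = 194;  u_107 = 251;  u_108 = 221;  u_109 = 42;  u_110 = 252
  u_111 = 85;  u_112 = 223;  u_113 = 252;  u_114 = 70;  u_115 = 159;  u_116 = 241
  u_117 = 190;  u_118 = 160;  u_119 = 217;  u_120 = 19;  u_121 = 112;  u_122 = 10
  u_123 = 3;  u_124 = 69;  u_125 = 18;  u_126 = 132;  u_127 = 29;  u_128 = 135
  u_129 = 164;  u_130 = 14;  u_131 = 39;  u_132 = 217;  u_133 = 38;  u_134 = 168
  u_135 = 33;  u_136 = 59;  u_137 = 152;  u_138 = 82;  u_139 = 11;  u_140 = 173
  u_141 = 250;  u_142 = 12;  u_143 = 229;  u_144 = 47;  u_145 = 76;  u_146 = 214
  u_147 = 175;  u_148 = 193;  u_149 = 142;  u_150 = 176;  u_151 = 105;  u_152 = 99
  u_153 = 192;  u_154 = 154;  u_155 = 19;  u_156 = 21;  u_157 = 226;  u_158 = 148
  u_159 = 173;  u_160 = 215;  u_161 = 244;  u_162 = 158;  u_163 = 55;  u_164 = 169
  u_165 = 246;  u_166 = 184;  u_167 = 177;  u_168 = 139;  u_169 = 232;  u_170 = 226
  u_171 = 27;  u_172 = 125;  u_173 = 202;  u_174 = 28;  u_175 = 117;  u_176 = 127
  u_177 = 156;  u_178 = 102;  u_179 = 191;  u_180 = 145;  u_181 = 94;  u_182 = 192
  u_183 = 249;  u_184 = 179;  u_185 = 16;  u_186 = 42;  u_187 = 35;  u_188 = 229
  u_189 = 178;  u_190 = 164;  u_191 = 61;  u_192 = 39;  u_193 = 68;  u_194 = 46
  u_195 = 71;  u_196 = 121;  u_197 = 198;  u_198 = 200;  u_199 = 65;  u_200 = 219
  u_201 = 56;  u_202 = 114;  u_203 = 43;  u_204 = 77;  u_205 = 154;  u_206 = 44
  u_207 = 5;  u_208 = 207;  u_209 = 236;  u_210 = 246;  u_211 = 207;  u_212 = 97
  u_213 = 46;  u_214 = 208;  u_215 = 137;  u_216 = 3;  u_217 = 96;  u_218 = 186
  u_219 = 51;  u_220 = 181;  u_221 = 130;  u_222 = 180;  u_223 = 205;  u_224 = 119
  u_225 = 148;  u_226 = 190;  u_227 = 87;  u_228 = 73;  u_229 = 150;  u_230 = 216
  u_231 = 209;  u_232 = 43;  u_233 = 136;  u_234 = 2;  u_235 = 59;  u_236 = 29
  u_237 = 106;  u_238 = 60;  u_239 = 149;  u_240 = 31;  u_241 = 60
u_242 = 65·60 + 133·31 + 179·149 = 134
u_243 = 65·134 + 133·60 + 179·31 = 223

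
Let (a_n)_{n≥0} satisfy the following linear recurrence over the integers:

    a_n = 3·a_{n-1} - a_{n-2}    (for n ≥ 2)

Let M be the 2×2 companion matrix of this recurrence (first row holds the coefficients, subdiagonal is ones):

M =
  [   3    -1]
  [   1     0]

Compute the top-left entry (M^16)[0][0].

(M^16)[0][0] is the top entry after applying M 16 times to the unit state (1, 0). Equivalently it is h_{17} for the auxiliary sequence (h_n) obeying the same recurrence with h_1 = 1 and h_i = 0 for 0 ≤ i < 1:
h_2 = 3·1 + -1·0 = 3
h_3 = 3·3 + -1·1 = 8
h_4 = 3·8 + -1·3 = 21
h_5 = 3·21 + -1·8 = 55
h_6 = 3·55 + -1·21 = 144
h_7 = 3·144 + -1·55 = 377
h_8 = 3·377 + -1·144 = 987
h_9 = 3·987 + -1·377 = 2584
h_10 = 3·2584 + -1·987 = 6765
h_11 = 3·6765 + -1·2584 = 17711
h_12 = 3·17711 + -1·6765 = 46368
h_13 = 3·46368 + -1·17711 = 121393
h_14 = 3·121393 + -1·46368 = 317811
h_15 = 3·317811 + -1·121393 = 832040
h_16 = 3·832040 + -1·317811 = 2178309
h_17 = 3·2178309 + -1·832040 = 5702887

5702887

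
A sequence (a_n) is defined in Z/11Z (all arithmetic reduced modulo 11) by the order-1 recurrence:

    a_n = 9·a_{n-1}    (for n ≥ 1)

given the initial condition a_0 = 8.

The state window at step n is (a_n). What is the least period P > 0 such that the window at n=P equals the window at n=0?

5

n=0: window = (8)
n=1: window = (6)
n=2: window = (10)
n=3: window = (2)
n=4: window = (7)
n=5: window = (8)
window at n=5 equals window at n=0 → period = 5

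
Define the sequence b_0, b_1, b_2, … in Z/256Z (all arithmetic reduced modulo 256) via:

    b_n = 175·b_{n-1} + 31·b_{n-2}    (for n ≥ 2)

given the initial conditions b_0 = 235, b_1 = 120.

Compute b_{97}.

b_2 = 175·120 + 31·235 = 125
b_3 = 175·125 + 31·120 = 251
b_4 = 175·251 + 31·125 = 184
b_5 = 175·184 + 31·251 = 45
b_6 = 175·45 + 31·184 = 11
b_7 = 175·11 + 31·45 = 248
b_8 = 175·248 + 31·11 = 221
b_9 = 175·221 + 31·248 = 27
b_10 = 175·27 + 31·221 = 56
b_11 = 175·56 + 31·27 = 141
b_12 = 175·141 + 31·56 = 43
b_13 = 175·43 + 31·141 = 120
b_14 = 175·120 + 31·43 = 61
b_15 = 175·61 + 31·120 = 59
b_16 = 175·59 + 31·61 = 184
b_17 = 175·184 + 31·59 = 237
b_18 = 175·237 + 31·184 = 75
b_19 = 175·75 + 31·237 = 248
b_20 = 175·248 + 31·75 = 157
b_21 = 175·157 + 31·248 = 91
b_22 = 175·91 + 31·157 = 56
b_23 = 175·56 + 31·91 = 77
b_24 = 175·77 + 31·56 = 107
b_25 = 175·107 + 31·77 = 120
b_26 = 175·120 + 31·107 = 253
b_27 = 175·253 + 31·120 = 123
b_28 = 175·123 + 31·253 = 184
b_29 = 175·184 + 31·123 = 173
b_30 = 175·173 + 31·184 = 139
b_31 = 175·139 + 31·173 = 248
b_32 = 175·248 + 31·139 = 93
b_33 = 175·93 + 31·248 = 155
b_34 = 175·155 + 31·93 = 56
b_35 = 175·56 + 31·155 = 13
b_36 = 175·13 + 31·56 = 171
b_37 = 175·171 + 31·13 = 120
b_38 = 175·120 + 31·171 = 189
b_39 = 175·189 + 31·120 = 187
b_40 = 175·187 + 31·189 = 184
b_41 = 175·184 + 31·187 = 109
b_42 = 175·109 + 31·184 = 203
b_43 = 175·203 + 31·109 = 248
b_44 = 175·248 + 31·203 = 29
b_45 = 175·29 + 31·248 = 219
b_46 = 175·219 + 31·29 = 56
b_47 = 175·56 + 31·219 = 205
b_48 = 175·205 + 31·56 = 235
b_49 = 175·235 + 31·205 = 120
(b_48, b_49) = (235, 120) = (b_0, b_1), so the sequence has period 48.
97 ≡ 1 (mod 48), hence b_97 = b_1 = 120.

120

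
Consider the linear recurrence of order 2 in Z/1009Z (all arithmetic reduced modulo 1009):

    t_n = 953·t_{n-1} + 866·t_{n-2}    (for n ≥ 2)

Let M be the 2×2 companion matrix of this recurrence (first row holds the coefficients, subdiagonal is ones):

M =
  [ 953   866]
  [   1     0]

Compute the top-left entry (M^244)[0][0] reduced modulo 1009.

94

(M^244)[0][0] is the top entry after applying M 244 times to the unit state (1, 0). Equivalently it is h_{245} for the auxiliary sequence (h_n) obeying the same recurrence with h_1 = 1 and h_i = 0 for 0 ≤ i < 1:
h_2 = 953·1 + 866·0 = 953
h_3 = 953·953 + 866·1 = 975
h_4 = 953·975 + 866·953 = 831
h_5 = 953·831 + 866·975 = 704
h_6 = 953·704 + 866·831 = 156
h_7 = 953·156 + 866·704 = 573
Continuing the recurrence:
  h_8 = 90;  h_9 = 804;  h_10 = 628;  h_11 = 201;  h_12 = 849;  h_13 = 397
  h_14 = 648;  h_15 = 778;  h_16 = 992;  h_17 = 688;  h_18 = 227;  h_19 = 903
  h_20 = 718;  h_21 = 175;  h_22 = 534;  h_23 = 566;  h_24 = 914;  h_25 = 57
  h_26 = 303;  h_27 = 106;  h_28 = 176;  h_29 = 211;  h_30 = 349;  h_31 = 733
  h_32 = 864;  h_33 = 165;  h_34 = 396;  h_35 = 643;  h_36 = 192;  h_37 = 217
  h_38 = 752;  h_39 = 514;  h_40 = 904;  h_41 = 990;  h_42 = 944;  h_43 = 303
  h_44 = 399;  h_45 = 921;  h_46 = 339;  h_47 = 663;  h_48 = 160;  h_49 = 158
  h_50 = 560;  h_51 = 532;  h_52 = 109;  h_53 = 558;  h_54 = 588;  h_55 = 286
  h_56 = 800;  h_57 = 67;  h_58 = 910;  h_59 = 1008;  h_60 = 87;  h_61 = 316
  h_62 = 133;  h_63 = 841;  h_64 = 479;  h_65 = 227;  h_66 = 520;  h_67 = 977
  h_68 = 80;  h_69 = 96;  h_70 = 337;  h_71 = 697;  h_72 = 560;  h_73 = 139
  h_74 = 928;  h_75 = 803;  h_76 = 921;  h_77 = 80;  h_78 = 32;  h_79 = 894
  h_80 = 855;  h_81 = 853;  h_82 = 488;  h_83 = 25;  h_84 = 455;  h_85 = 206
  h_86 = 83;  h_87 = 200;  h_88 = 138;  h_89 = 1005;  h_90 = 670;  h_91 = 385
  h_92 = 683;  h_93 = 534;  h_94 = 570;  h_95 = 690;  h_96 = 930;  h_97 = 600
  h_98 = 904;  h_99 = 800;  h_100 = 485;  h_101 = 709;  h_102 = 922;  h_103 = 349
  h_104 = 969;  h_105 = 765;  h_106 = 213;  h_107 = 766;  h_108 = 302;  h_109 = 684
  h_110 = 239;  h_111 = 803;  h_112 = 566;  h_113 = 789;  h_114 = 1003;  h_115 = 517
  h_116 = 158;  h_117 = 968;  h_118 = 891;  h_119 = 363;  h_120 = 582;  h_121 = 255
  h_122 = 367;  h_123 = 496;  h_124 = 463;  h_125 = 8;  h_126 = 946;  h_127 = 366
  h_128 = 621;  h_129 = 669;  h_130 = 867;  h_131 = 68;  h_132 = 354;  h_133 = 722
  h_134 = 765;  h_135 = 219;  h_136 = 430;  h_137 = 98;  h_138 = 625;  h_139 = 427
  h_140 = 730;  h_141 = 977;  h_142 = 320;  h_143 = 782;  h_144 = 249;  h_145 = 355
  h_146 = 8;  h_147 = 246;  h_148 = 215;  h_149 = 205;  h_150 = 153;  h_151 = 459
  h_152 = 849;  h_153 = 836;  h_154 = 280;  h_155 = 987;  h_156 = 543;  h_157 = 990
  h_158 = 99;  h_159 = 200;  h_160 = 877;  h_161 = 990;  h_162 = 769;  h_163 = 13
  h_164 = 295;  h_165 = 792;  h_166 = 237;  h_167 = 606;  h_168 = 785;  h_169 = 552
  h_170 = 111;  h_171 = 613;  h_172 = 249;  h_173 = 306;  h_174 = 734;  h_175 = 903
  h_176 = 865;  h_177 = 15;  h_178 = 581;  h_179 = 634;  h_180 = 475;  h_181 = 791
  h_182 = 787;  h_183 = 219;  h_184 = 311;  h_185 = 708;  h_186 = 635;  h_187 = 420
  h_188 = 701;  h_189 = 575;  h_190 = 745;  h_191 = 162;  h_192 = 428;  h_193 = 289
  h_194 = 305;  h_195 = 115;  h_196 = 395;  h_197 = 786;  h_198 = 399;  h_199 = 464
  h_200 = 706;  h_201 = 57;  h_202 = 786;  h_203 = 301;  h_204 = 907;  h_205 = 2
  h_206 = 348;  h_207 = 406;  h_208 = 148;  h_209 = 248;  h_210 = 263;  h_211 = 258
  h_212 = 411;  h_213 = 630;  h_214 = 793;  h_215 = 708;  h_216 = 321;  h_217 = 851
  h_218 = 278;  h_219 = 972;  h_220 = 660;  h_221 = 619;  h_222 = 108;  h_223 = 281
  h_224 = 99;  h_225 = 687;  h_226 = 848;  h_227 = 576;  h_228 = 857;  h_229 = 810
  h_230 = 592;  h_231 = 350;  h_232 = 680;  h_233 = 662;  h_234 = 894;  h_235 = 566
  h_236 = 893;  h_237 = 224;  h_238 = 8;  h_239 = 817;  h_240 = 527;  h_241 = 971
  h_242 = 424;  h_243 = 861
h_244 = 953·861 + 866·424 = 124
h_245 = 953·124 + 866·861 = 94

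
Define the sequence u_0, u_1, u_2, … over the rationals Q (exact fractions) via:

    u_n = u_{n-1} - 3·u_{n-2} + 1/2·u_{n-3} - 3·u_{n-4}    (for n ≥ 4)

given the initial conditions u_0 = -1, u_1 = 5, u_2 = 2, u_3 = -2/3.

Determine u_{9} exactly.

319/12

u_4 = 1·-2/3 + -3·2 + 1/2·5 + -3·-1 = -7/6
u_5 = 1·-7/6 + -3·-2/3 + 1/2·2 + -3·5 = -79/6
u_6 = 1·-79/6 + -3·-7/6 + 1/2·-2/3 + -3·2 = -16
u_7 = 1·-16 + -3·-79/6 + 1/2·-7/6 + -3·-2/3 = 299/12
u_8 = 1·299/12 + -3·-16 + 1/2·-79/6 + -3·-7/6 = 419/6
u_9 = 1·419/6 + -3·299/12 + 1/2·-16 + -3·-79/6 = 319/12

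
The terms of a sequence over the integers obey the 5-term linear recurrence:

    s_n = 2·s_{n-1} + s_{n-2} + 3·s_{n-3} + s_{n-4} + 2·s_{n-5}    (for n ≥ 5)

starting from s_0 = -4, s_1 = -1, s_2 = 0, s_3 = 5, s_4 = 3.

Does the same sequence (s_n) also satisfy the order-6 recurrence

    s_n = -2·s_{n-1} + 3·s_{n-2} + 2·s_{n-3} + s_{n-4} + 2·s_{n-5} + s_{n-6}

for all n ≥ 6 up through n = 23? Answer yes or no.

Terms s_0..s_23: -4, -1, 0, 5, 3, 2, 20, 56, 151, 426, 1195, 3365, 9466, 26610, 74828, 210419, 591692, 1663829, 4678655, 13156290, 36995252, 104029972, 292530379, 822590086
n=6: candidate gives 9, actual s_6 = 20 ✗

no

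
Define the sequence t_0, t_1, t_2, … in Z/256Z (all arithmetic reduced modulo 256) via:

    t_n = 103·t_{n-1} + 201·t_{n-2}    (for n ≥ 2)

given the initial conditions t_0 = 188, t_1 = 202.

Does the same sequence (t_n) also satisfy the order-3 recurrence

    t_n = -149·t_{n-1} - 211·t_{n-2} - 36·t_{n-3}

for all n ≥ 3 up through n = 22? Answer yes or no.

yes

Terms t_0..t_22: 188, 202, 226, 136, 42, 174, 252, 2, 170, 248, 66, 70, 252, 90, 18, 232, 122, 62, 188, 82, 154, 88, 82
n=3: candidate gives 136, actual t_3 = 136 ✓
n=4: candidate gives 42, actual t_4 = 42 ✓
n=5: candidate gives 174, actual t_5 = 174 ✓
n=6: candidate gives 252, actual t_6 = 252 ✓
n=7: candidate gives 2, actual t_7 = 2 ✓
n=8: candidate gives 170, actual t_8 = 170 ✓
n=9: candidate gives 248, actual t_9 = 248 ✓
n=10: candidate gives 66, actual t_10 = 66 ✓
n=11: candidate gives 70, actual t_11 = 70 ✓
n=12: candidate gives 252, actual t_12 = 252 ✓
n=13: candidate gives 90, actual t_13 = 90 ✓
n=14: candidate gives 18, actual t_14 = 18 ✓
n=15: candidate gives 232, actual t_15 = 232 ✓
n=16: candidate gives 122, actual t_16 = 122 ✓
n=17: candidate gives 62, actual t_17 = 62 ✓
n=18: candidate gives 188, actual t_18 = 188 ✓
n=19: candidate gives 82, actual t_19 = 82 ✓
n=20: candidate gives 154, actual t_20 = 154 ✓
n=21: candidate gives 88, actual t_21 = 88 ✓
n=22: candidate gives 82, actual t_22 = 82 ✓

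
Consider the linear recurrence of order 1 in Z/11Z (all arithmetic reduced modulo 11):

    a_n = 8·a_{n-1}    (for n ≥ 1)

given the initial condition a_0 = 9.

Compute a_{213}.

a_1 = 8·9 = 6
a_2 = 8·6 = 4
a_3 = 8·4 = 10
a_4 = 8·10 = 3
a_5 = 8·3 = 2
a_6 = 8·2 = 5
a_7 = 8·5 = 7
a_8 = 8·7 = 1
a_9 = 8·1 = 8
a_10 = 8·8 = 9
(a_10) = (9) = (a_0), so the sequence has period 10.
213 ≡ 3 (mod 10), hence a_213 = a_3 = 10.

10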